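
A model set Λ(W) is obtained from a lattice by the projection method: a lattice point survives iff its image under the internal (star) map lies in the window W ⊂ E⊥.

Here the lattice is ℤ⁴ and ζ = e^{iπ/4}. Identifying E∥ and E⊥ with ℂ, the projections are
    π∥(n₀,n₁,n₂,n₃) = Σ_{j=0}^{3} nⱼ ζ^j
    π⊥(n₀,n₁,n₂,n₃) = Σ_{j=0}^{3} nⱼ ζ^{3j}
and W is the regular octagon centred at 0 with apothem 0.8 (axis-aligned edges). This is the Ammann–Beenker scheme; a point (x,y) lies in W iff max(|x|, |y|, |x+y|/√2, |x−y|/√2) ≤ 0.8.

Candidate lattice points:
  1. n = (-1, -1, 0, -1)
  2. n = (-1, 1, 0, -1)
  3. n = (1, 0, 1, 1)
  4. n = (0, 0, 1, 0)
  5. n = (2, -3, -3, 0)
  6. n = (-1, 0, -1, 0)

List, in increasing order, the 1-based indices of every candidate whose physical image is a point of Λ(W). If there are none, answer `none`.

π⊥(n) = n₀ + n₁ζ³ + n₂ζ⁶ + n₃ζ⁹ where ζ = e^{iπ/4}.
#1 (-1, -1, 0, -1): internal (-1.00000, -1.41421); octagon support 1.70711 vs apothem 0.8 → ∉ W
#2 (-1, 1, 0, -1): internal (-2.41421, 0.00000); octagon support 2.41421 vs apothem 0.8 → ∉ W
#3 (1, 0, 1, 1): internal (1.70711, -0.29289); octagon support 1.70711 vs apothem 0.8 → ∉ W
#4 (0, 0, 1, 0): internal (0.00000, -1.00000); octagon support 1.00000 vs apothem 0.8 → ∉ W
#5 (2, -3, -3, 0): internal (4.12132, 0.87868); octagon support 4.12132 vs apothem 0.8 → ∉ W
#6 (-1, 0, -1, 0): internal (-1.00000, 1.00000); octagon support 1.41421 vs apothem 0.8 → ∉ W

none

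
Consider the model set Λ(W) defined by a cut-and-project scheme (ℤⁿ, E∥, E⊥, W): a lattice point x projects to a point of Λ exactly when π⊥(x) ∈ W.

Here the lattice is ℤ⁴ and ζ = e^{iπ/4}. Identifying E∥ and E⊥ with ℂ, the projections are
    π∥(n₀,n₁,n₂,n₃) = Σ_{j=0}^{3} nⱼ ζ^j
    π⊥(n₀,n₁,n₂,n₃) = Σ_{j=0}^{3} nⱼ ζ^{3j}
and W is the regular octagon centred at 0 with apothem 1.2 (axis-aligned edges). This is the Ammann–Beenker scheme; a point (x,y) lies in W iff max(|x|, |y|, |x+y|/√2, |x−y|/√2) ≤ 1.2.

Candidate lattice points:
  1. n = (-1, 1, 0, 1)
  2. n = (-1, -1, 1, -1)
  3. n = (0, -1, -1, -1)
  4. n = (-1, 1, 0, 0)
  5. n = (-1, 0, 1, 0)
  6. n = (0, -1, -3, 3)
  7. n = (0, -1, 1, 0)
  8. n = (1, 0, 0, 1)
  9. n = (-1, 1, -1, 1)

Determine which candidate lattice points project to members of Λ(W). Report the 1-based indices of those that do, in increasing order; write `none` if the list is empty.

3

π⊥(n) = n₀ + n₁ζ³ + n₂ζ⁶ + n₃ζ⁹ where ζ = e^{iπ/4}.
candidate 1: n = (-1, 1, 0, 1) → π⊥ ≈ (-1.0000, +1.4142); max(|x|,|y|,|x±y|/√2) = 1.7071 > 1.2 ⇒ ∉ W
candidate 2: n = (-1, -1, 1, -1) → π⊥ ≈ (-1.0000, -2.4142); max(|x|,|y|,|x±y|/√2) = 2.4142 > 1.2 ⇒ ∉ W
candidate 3: n = (0, -1, -1, -1) → π⊥ ≈ (+0.0000, -0.4142); max(|x|,|y|,|x±y|/√2) = 0.4142 ≤ 1.2 ⇒ ∈ W
candidate 4: n = (-1, 1, 0, 0) → π⊥ ≈ (-1.7071, +0.7071); max(|x|,|y|,|x±y|/√2) = 1.7071 > 1.2 ⇒ ∉ W
candidate 5: n = (-1, 0, 1, 0) → π⊥ ≈ (-1.0000, -1.0000); max(|x|,|y|,|x±y|/√2) = 1.4142 > 1.2 ⇒ ∉ W
candidate 6: n = (0, -1, -3, 3) → π⊥ ≈ (+2.8284, +4.4142); max(|x|,|y|,|x±y|/√2) = 5.1213 > 1.2 ⇒ ∉ W
candidate 7: n = (0, -1, 1, 0) → π⊥ ≈ (+0.7071, -1.7071); max(|x|,|y|,|x±y|/√2) = 1.7071 > 1.2 ⇒ ∉ W
candidate 8: n = (1, 0, 0, 1) → π⊥ ≈ (+1.7071, +0.7071); max(|x|,|y|,|x±y|/√2) = 1.7071 > 1.2 ⇒ ∉ W
candidate 9: n = (-1, 1, -1, 1) → π⊥ ≈ (-1.0000, +2.4142); max(|x|,|y|,|x±y|/√2) = 2.4142 > 1.2 ⇒ ∉ W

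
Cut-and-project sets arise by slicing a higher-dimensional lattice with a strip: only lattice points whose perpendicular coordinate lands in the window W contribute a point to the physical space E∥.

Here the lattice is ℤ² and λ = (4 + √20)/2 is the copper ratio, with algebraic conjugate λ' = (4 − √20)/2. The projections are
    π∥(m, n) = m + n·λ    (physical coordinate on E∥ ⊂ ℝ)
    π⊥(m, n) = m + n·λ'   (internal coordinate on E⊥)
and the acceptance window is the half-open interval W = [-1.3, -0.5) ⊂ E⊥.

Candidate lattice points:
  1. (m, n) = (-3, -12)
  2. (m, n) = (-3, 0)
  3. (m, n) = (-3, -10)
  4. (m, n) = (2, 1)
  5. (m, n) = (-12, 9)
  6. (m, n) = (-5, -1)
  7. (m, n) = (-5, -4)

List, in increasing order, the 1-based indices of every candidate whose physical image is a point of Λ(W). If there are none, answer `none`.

3

λ' = (4−√20)/2 ≈ -0.2361.
#1 (-3,-12): internal coord -3 + (-12)·λ' = -0.1672; -0.1672 ∉ [-1.3, -0.5) → out
#2 (-3,0): internal coord -3 + (0)·λ' = -3.0000; -3.0000 ∉ [-1.3, -0.5) → out
#3 (-3,-10): internal coord -3 + (-10)·λ' = -0.6393; -0.6393 ∈ [-1.3, -0.5) → IN Λ
#4 (2,1): internal coord 2 + (1)·λ' = +1.7639; +1.7639 ∉ [-1.3, -0.5) → out
#5 (-12,9): internal coord -12 + (9)·λ' = -14.1246; -14.1246 ∉ [-1.3, -0.5) → out
#6 (-5,-1): internal coord -5 + (-1)·λ' = -4.7639; -4.7639 ∉ [-1.3, -0.5) → out
#7 (-5,-4): internal coord -5 + (-4)·λ' = -4.0557; -4.0557 ∉ [-1.3, -0.5) → out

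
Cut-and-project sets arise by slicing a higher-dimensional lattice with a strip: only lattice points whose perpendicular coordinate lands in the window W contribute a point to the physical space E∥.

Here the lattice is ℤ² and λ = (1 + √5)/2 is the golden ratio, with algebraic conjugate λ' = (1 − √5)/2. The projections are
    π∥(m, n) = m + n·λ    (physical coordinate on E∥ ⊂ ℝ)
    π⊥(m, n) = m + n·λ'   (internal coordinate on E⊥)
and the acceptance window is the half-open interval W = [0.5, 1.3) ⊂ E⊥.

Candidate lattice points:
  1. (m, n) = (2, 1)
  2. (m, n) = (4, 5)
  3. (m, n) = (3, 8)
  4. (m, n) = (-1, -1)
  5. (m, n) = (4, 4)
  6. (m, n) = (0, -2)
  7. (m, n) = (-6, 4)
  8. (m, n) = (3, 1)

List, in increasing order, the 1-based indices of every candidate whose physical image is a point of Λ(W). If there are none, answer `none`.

2, 6

λ' = (1−√5)/2 ≈ -0.6180.
#1 (2,1): internal coord 2 + (1)·λ' = +1.3820; +1.3820 ∉ [0.5, 1.3) → out
#2 (4,5): internal coord 4 + (5)·λ' = +0.9098; +0.9098 ∈ [0.5, 1.3) → IN Λ
#3 (3,8): internal coord 3 + (8)·λ' = -1.9443; -1.9443 ∉ [0.5, 1.3) → out
#4 (-1,-1): internal coord -1 + (-1)·λ' = -0.3820; -0.3820 ∉ [0.5, 1.3) → out
#5 (4,4): internal coord 4 + (4)·λ' = +1.5279; +1.5279 ∉ [0.5, 1.3) → out
#6 (0,-2): internal coord 0 + (-2)·λ' = +1.2361; +1.2361 ∈ [0.5, 1.3) → IN Λ
#7 (-6,4): internal coord -6 + (4)·λ' = -8.4721; -8.4721 ∉ [0.5, 1.3) → out
#8 (3,1): internal coord 3 + (1)·λ' = +2.3820; +2.3820 ∉ [0.5, 1.3) → out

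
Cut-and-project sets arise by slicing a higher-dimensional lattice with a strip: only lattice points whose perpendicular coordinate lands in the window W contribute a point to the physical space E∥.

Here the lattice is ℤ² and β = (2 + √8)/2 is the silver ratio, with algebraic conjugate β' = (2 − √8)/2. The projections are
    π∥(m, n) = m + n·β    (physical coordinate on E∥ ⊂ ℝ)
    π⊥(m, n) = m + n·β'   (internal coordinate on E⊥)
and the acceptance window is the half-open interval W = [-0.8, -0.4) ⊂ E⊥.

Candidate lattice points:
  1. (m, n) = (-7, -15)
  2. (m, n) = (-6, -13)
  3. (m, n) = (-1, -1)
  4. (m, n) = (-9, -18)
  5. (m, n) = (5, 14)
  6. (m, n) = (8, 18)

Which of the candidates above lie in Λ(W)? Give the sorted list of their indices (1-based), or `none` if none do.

1, 2, 3, 5

Numerically β ≈ 2.4142 and β' = −1/β ≈ -0.4142.
#1 (-7,-15): internal coord -7 + (-15)·β' = -0.7868; -0.7868 ∈ [-0.8, -0.4) → IN Λ
#2 (-6,-13): internal coord -6 + (-13)·β' = -0.6152; -0.6152 ∈ [-0.8, -0.4) → IN Λ
#3 (-1,-1): internal coord -1 + (-1)·β' = -0.5858; -0.5858 ∈ [-0.8, -0.4) → IN Λ
#4 (-9,-18): internal coord -9 + (-18)·β' = -1.5442; -1.5442 ∉ [-0.8, -0.4) → out
#5 (5,14): internal coord 5 + (14)·β' = -0.7990; -0.7990 ∈ [-0.8, -0.4) → IN Λ
#6 (8,18): internal coord 8 + (18)·β' = +0.5442; +0.5442 ∉ [-0.8, -0.4) → out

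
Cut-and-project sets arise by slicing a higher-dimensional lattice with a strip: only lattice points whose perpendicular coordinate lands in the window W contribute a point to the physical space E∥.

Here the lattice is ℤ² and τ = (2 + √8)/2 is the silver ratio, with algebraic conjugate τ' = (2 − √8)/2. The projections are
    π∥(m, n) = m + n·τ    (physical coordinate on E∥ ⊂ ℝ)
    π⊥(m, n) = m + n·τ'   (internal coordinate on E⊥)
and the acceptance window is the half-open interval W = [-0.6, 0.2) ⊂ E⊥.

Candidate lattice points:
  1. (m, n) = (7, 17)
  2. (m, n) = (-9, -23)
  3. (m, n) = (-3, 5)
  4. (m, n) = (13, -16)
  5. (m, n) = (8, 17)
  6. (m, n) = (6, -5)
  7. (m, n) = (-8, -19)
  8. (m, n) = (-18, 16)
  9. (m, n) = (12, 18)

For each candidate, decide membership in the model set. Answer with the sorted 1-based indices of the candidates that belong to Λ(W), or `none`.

1, 7

Numerically τ ≈ 2.414214 and τ' = −1/τ ≈ -0.414214.
#1 (7,17): internal coord 7 + (17)·τ' = -0.041631; -0.041631 ∈ [-0.6, 0.2) → IN Λ
#2 (-9,-23): internal coord -9 + (-23)·τ' = +0.526912; +0.526912 ∉ [-0.6, 0.2) → out
#3 (-3,5): internal coord -3 + (5)·τ' = -5.071068; -5.071068 ∉ [-0.6, 0.2) → out
#4 (13,-16): internal coord 13 + (-16)·τ' = +19.627417; +19.627417 ∉ [-0.6, 0.2) → out
#5 (8,17): internal coord 8 + (17)·τ' = +0.958369; +0.958369 ∉ [-0.6, 0.2) → out
#6 (6,-5): internal coord 6 + (-5)·τ' = +8.071068; +8.071068 ∉ [-0.6, 0.2) → out
#7 (-8,-19): internal coord -8 + (-19)·τ' = -0.129942; -0.129942 ∈ [-0.6, 0.2) → IN Λ
#8 (-18,16): internal coord -18 + (16)·τ' = -24.627417; -24.627417 ∉ [-0.6, 0.2) → out
#9 (12,18): internal coord 12 + (18)·τ' = +4.544156; +4.544156 ∉ [-0.6, 0.2) → out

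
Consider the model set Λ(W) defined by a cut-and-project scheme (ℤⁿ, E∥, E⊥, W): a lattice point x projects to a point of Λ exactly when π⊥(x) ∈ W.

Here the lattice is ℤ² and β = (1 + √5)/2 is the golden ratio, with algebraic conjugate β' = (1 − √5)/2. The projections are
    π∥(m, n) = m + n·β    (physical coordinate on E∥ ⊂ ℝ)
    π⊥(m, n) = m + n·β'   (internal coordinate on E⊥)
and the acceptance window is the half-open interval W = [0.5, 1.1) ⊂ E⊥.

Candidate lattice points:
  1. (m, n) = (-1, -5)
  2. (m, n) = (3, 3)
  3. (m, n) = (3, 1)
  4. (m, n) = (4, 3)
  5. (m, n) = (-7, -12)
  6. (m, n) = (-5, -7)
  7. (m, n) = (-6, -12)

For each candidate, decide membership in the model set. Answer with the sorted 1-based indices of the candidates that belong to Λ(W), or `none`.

Numerically β ≈ 1.618034 and β' = −1/β ≈ -0.618034.
[1] lift (-1,-5): star map gives 2.090170; window check 0.5 ≤ 2.090170 < 1.1 is false → out
[2] lift (3,3): star map gives 1.145898; window check 0.5 ≤ 1.145898 < 1.1 is false → out
[3] lift (3,1): star map gives 2.381966; window check 0.5 ≤ 2.381966 < 1.1 is false → out
[4] lift (4,3): star map gives 2.145898; window check 0.5 ≤ 2.145898 < 1.1 is false → out
[5] lift (-7,-12): star map gives 0.416408; window check 0.5 ≤ 0.416408 < 1.1 is false → out
[6] lift (-5,-7): star map gives -0.673762; window check 0.5 ≤ -0.673762 < 1.1 is false → out
[7] lift (-6,-12): star map gives 1.416408; window check 0.5 ≤ 1.416408 < 1.1 is false → out

none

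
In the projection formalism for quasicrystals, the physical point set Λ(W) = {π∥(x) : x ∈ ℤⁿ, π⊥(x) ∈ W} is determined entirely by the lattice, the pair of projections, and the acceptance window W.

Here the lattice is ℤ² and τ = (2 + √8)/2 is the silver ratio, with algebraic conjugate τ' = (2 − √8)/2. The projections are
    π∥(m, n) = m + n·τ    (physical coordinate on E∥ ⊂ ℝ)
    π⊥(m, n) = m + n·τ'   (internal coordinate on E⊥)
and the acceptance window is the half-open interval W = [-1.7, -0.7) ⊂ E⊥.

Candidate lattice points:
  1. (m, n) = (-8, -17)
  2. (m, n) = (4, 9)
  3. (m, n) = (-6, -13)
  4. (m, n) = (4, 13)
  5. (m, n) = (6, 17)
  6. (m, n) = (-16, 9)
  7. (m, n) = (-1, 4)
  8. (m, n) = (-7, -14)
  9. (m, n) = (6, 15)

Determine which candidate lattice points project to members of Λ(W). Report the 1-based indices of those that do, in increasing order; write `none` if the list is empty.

Numerically τ ≈ 2.414214 and τ' = −1/τ ≈ -0.414214.
[1] lift (-8,-17): star map gives -0.958369; window check -1.7 ≤ -0.958369 < -0.7 is true → IN Λ
[2] lift (4,9): star map gives 0.272078; window check -1.7 ≤ 0.272078 < -0.7 is false → out
[3] lift (-6,-13): star map gives -0.615224; window check -1.7 ≤ -0.615224 < -0.7 is false → out
[4] lift (4,13): star map gives -1.384776; window check -1.7 ≤ -1.384776 < -0.7 is true → IN Λ
[5] lift (6,17): star map gives -1.041631; window check -1.7 ≤ -1.041631 < -0.7 is true → IN Λ
[6] lift (-16,9): star map gives -19.727922; window check -1.7 ≤ -19.727922 < -0.7 is false → out
[7] lift (-1,4): star map gives -2.656854; window check -1.7 ≤ -2.656854 < -0.7 is false → out
[8] lift (-7,-14): star map gives -1.201010; window check -1.7 ≤ -1.201010 < -0.7 is true → IN Λ
[9] lift (6,15): star map gives -0.213203; window check -1.7 ≤ -0.213203 < -0.7 is false → out

1, 4, 5, 8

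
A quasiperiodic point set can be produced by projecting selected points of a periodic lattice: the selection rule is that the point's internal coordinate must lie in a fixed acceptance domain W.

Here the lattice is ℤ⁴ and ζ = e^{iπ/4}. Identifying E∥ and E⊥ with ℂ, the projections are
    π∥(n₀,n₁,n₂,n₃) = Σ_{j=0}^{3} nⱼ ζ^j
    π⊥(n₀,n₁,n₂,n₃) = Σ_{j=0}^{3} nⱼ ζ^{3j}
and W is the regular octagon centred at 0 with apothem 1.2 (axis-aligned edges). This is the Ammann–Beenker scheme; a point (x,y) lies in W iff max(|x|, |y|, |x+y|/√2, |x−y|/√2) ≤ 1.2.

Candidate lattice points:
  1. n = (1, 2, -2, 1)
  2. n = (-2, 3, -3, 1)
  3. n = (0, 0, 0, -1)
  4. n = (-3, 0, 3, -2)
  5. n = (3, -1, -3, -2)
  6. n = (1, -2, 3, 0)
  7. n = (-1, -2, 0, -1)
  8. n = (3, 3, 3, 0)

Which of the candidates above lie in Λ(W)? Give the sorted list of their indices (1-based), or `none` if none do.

With ζ = e^{iπ/4} the internal vectors are ζ^0,ζ^3,ζ^6,ζ^9.
#1 (1, 2, -2, 1): internal (0.292893, 4.121320); octagon support 4.121320 vs apothem 1.2 → ∉ W
#2 (-2, 3, -3, 1): internal (-3.414214, 5.828427); octagon support 6.535534 vs apothem 1.2 → ∉ W
#3 (0, 0, 0, -1): internal (-0.707107, -0.707107); octagon support 1.000000 vs apothem 1.2 → ∈ W
#4 (-3, 0, 3, -2): internal (-4.414214, -4.414214); octagon support 6.242641 vs apothem 1.2 → ∉ W
#5 (3, -1, -3, -2): internal (2.292893, 0.878680); octagon support 2.292893 vs apothem 1.2 → ∉ W
#6 (1, -2, 3, 0): internal (2.414214, -4.414214); octagon support 4.828427 vs apothem 1.2 → ∉ W
#7 (-1, -2, 0, -1): internal (-0.292893, -2.121320); octagon support 2.121320 vs apothem 1.2 → ∉ W
#8 (3, 3, 3, 0): internal (0.878680, -0.878680); octagon support 1.242641 vs apothem 1.2 → ∉ W

3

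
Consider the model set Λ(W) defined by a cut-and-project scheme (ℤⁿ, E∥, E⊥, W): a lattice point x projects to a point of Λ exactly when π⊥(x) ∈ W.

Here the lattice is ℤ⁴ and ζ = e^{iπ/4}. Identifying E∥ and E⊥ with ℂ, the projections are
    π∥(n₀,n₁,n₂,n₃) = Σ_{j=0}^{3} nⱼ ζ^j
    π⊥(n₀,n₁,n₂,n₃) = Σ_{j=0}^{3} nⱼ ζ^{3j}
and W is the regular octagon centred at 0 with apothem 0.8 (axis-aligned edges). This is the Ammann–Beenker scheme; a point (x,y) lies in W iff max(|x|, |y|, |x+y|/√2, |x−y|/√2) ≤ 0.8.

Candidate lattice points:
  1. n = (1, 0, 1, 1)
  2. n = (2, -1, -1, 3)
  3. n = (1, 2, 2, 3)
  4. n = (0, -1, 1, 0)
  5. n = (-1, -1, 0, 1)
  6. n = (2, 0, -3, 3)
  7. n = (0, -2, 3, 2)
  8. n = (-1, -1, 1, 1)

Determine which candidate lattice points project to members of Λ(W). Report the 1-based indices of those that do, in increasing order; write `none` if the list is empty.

With ζ = e^{iπ/4} the internal vectors are ζ^0,ζ^3,ζ^6,ζ^9.
candidate 1: n = (1, 0, 1, 1) → π⊥ ≈ (+1.70711, -0.29289); max(|x|,|y|,|x±y|/√2) = 1.70711 > 0.8 ⇒ ∉ W
candidate 2: n = (2, -1, -1, 3) → π⊥ ≈ (+4.82843, +2.41421); max(|x|,|y|,|x±y|/√2) = 5.12132 > 0.8 ⇒ ∉ W
candidate 3: n = (1, 2, 2, 3) → π⊥ ≈ (+1.70711, +1.53553); max(|x|,|y|,|x±y|/√2) = 2.29289 > 0.8 ⇒ ∉ W
candidate 4: n = (0, -1, 1, 0) → π⊥ ≈ (+0.70711, -1.70711); max(|x|,|y|,|x±y|/√2) = 1.70711 > 0.8 ⇒ ∉ W
candidate 5: n = (-1, -1, 0, 1) → π⊥ ≈ (+0.41421, +0.00000); max(|x|,|y|,|x±y|/√2) = 0.41421 ≤ 0.8 ⇒ ∈ W
candidate 6: n = (2, 0, -3, 3) → π⊥ ≈ (+4.12132, +5.12132); max(|x|,|y|,|x±y|/√2) = 6.53553 > 0.8 ⇒ ∉ W
candidate 7: n = (0, -2, 3, 2) → π⊥ ≈ (+2.82843, -3.00000); max(|x|,|y|,|x±y|/√2) = 4.12132 > 0.8 ⇒ ∉ W
candidate 8: n = (-1, -1, 1, 1) → π⊥ ≈ (+0.41421, -1.00000); max(|x|,|y|,|x±y|/√2) = 1.00000 > 0.8 ⇒ ∉ W

5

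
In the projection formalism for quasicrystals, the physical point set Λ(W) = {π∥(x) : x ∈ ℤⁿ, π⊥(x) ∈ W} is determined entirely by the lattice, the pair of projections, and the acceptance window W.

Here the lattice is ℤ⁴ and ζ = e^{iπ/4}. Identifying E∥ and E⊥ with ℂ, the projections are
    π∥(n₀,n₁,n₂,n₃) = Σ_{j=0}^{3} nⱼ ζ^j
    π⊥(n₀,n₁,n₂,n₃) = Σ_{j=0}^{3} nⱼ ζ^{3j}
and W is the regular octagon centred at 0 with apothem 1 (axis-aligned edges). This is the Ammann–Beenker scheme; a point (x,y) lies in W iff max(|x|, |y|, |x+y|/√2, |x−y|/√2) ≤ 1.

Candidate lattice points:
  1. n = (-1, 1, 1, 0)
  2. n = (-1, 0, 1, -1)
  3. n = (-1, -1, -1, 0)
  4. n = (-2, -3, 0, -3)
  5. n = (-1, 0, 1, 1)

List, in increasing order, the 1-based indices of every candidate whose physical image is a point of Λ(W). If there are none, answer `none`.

3, 5

π⊥(n) = n₀ + n₁ζ³ + n₂ζ⁶ + n₃ζ⁹ where ζ = e^{iπ/4}.
#1 (-1, 1, 1, 0): internal (-1.70711, -0.29289); octagon support 1.70711 vs apothem 1 → ∉ W
#2 (-1, 0, 1, -1): internal (-1.70711, -1.70711); octagon support 2.41421 vs apothem 1 → ∉ W
#3 (-1, -1, -1, 0): internal (-0.29289, 0.29289); octagon support 0.41421 vs apothem 1 → ∈ W
#4 (-2, -3, 0, -3): internal (-2.00000, -4.24264); octagon support 4.41421 vs apothem 1 → ∉ W
#5 (-1, 0, 1, 1): internal (-0.29289, -0.29289); octagon support 0.41421 vs apothem 1 → ∈ W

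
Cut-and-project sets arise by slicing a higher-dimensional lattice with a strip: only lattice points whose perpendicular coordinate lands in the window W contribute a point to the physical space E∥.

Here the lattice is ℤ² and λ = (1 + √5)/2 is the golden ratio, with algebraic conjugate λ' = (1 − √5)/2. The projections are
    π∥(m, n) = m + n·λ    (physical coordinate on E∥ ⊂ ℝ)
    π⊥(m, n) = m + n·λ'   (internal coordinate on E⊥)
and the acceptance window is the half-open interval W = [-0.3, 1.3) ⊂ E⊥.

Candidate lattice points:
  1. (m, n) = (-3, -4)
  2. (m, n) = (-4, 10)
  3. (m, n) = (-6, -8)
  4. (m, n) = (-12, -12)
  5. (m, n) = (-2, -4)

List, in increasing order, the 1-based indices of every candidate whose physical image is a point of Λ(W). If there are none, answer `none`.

Compute λ' = (1−√5)/2 = -0.61803, so π⊥(m,n) = m -0.61803·n.
candidate 1: (m,n)=(-3,-4) → π∥ = -3-4·λ ≈ -9.47214, π⊥ = -3-4·λ' ≈ -0.52786 ∉ [-0.3, 1.3) ⇒ out
candidate 2: (m,n)=(-4,10) → π∥ = -4+10·λ ≈ 12.18034, π⊥ = -4+10·λ' ≈ -10.18034 ∉ [-0.3, 1.3) ⇒ out
candidate 3: (m,n)=(-6,-8) → π∥ = -6-8·λ ≈ -18.94427, π⊥ = -6-8·λ' ≈ -1.05573 ∉ [-0.3, 1.3) ⇒ out
candidate 4: (m,n)=(-12,-12) → π∥ = -12-12·λ ≈ -31.41641, π⊥ = -12-12·λ' ≈ -4.58359 ∉ [-0.3, 1.3) ⇒ out
candidate 5: (m,n)=(-2,-4) → π∥ = -2-4·λ ≈ -8.47214, π⊥ = -2-4·λ' ≈ 0.47214 ∈ [-0.3, 1.3) ⇒ IN Λ

5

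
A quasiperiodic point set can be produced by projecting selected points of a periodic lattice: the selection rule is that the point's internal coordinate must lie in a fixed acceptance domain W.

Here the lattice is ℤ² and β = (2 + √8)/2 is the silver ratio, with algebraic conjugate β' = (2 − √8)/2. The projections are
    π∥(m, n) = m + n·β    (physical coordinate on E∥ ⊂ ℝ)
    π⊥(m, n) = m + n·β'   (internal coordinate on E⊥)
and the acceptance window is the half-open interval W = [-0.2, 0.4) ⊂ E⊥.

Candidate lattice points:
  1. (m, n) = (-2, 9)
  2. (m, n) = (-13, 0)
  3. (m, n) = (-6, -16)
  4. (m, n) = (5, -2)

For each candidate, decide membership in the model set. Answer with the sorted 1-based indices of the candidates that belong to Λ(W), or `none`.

none

Numerically β ≈ 2.4142 and β' = −1/β ≈ -0.4142.
candidate 1: (m,n)=(-2,9) → π∥ = -2+9·β ≈ 19.7279, π⊥ = -2+9·β' ≈ -5.7279 ∉ [-0.2, 0.4) ⇒ out
candidate 2: (m,n)=(-13,0) → π∥ = -13+0·β ≈ -13.0000, π⊥ = -13+0·β' ≈ -13.0000 ∉ [-0.2, 0.4) ⇒ out
candidate 3: (m,n)=(-6,-16) → π∥ = -6-16·β ≈ -44.6274, π⊥ = -6-16·β' ≈ 0.6274 ∉ [-0.2, 0.4) ⇒ out
candidate 4: (m,n)=(5,-2) → π∥ = 5-2·β ≈ 0.1716, π⊥ = 5-2·β' ≈ 5.8284 ∉ [-0.2, 0.4) ⇒ out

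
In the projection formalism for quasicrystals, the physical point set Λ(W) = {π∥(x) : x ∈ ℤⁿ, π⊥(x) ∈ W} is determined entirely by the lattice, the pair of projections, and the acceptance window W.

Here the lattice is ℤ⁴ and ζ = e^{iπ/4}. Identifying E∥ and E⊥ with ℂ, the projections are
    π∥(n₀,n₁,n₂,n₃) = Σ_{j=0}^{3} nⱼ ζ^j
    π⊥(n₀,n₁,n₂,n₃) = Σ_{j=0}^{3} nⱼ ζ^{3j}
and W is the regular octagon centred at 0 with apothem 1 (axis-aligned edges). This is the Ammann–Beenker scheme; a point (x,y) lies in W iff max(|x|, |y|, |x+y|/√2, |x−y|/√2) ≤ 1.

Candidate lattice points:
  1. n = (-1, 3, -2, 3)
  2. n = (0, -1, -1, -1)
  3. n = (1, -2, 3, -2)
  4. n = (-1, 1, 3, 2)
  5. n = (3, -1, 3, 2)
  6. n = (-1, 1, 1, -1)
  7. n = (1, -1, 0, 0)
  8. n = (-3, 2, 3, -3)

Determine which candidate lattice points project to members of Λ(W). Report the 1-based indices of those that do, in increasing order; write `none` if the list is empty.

With ζ = e^{iπ/4} the internal vectors are ζ^0,ζ^3,ζ^6,ζ^9.
#1 (-1, 3, -2, 3): internal (-1.00000, 6.24264); octagon support 6.24264 vs apothem 1 → ∉ W
#2 (0, -1, -1, -1): internal (0.00000, -0.41421); octagon support 0.41421 vs apothem 1 → ∈ W
#3 (1, -2, 3, -2): internal (1.00000, -5.82843); octagon support 5.82843 vs apothem 1 → ∉ W
#4 (-1, 1, 3, 2): internal (-0.29289, -0.87868); octagon support 0.87868 vs apothem 1 → ∈ W
#5 (3, -1, 3, 2): internal (5.12132, -2.29289); octagon support 5.24264 vs apothem 1 → ∉ W
#6 (-1, 1, 1, -1): internal (-2.41421, -1.00000); octagon support 2.41421 vs apothem 1 → ∉ W
#7 (1, -1, 0, 0): internal (1.70711, -0.70711); octagon support 1.70711 vs apothem 1 → ∉ W
#8 (-3, 2, 3, -3): internal (-6.53553, -3.70711); octagon support 7.24264 vs apothem 1 → ∉ W

2, 4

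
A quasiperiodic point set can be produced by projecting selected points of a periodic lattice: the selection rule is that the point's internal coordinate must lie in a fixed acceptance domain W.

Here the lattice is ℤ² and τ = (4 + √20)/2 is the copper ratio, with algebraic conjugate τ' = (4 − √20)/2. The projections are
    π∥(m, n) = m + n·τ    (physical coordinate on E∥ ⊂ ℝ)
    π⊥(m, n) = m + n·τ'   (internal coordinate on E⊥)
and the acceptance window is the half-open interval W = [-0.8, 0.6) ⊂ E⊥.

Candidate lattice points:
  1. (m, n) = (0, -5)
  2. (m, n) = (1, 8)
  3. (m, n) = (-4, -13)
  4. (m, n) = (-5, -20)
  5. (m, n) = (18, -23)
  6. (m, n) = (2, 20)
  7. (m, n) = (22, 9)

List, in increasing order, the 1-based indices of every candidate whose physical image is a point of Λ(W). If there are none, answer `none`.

Compute τ' = (4−√20)/2 = -0.236068, so π⊥(m,n) = m -0.236068·n.
#1 (0,-5): internal coord 0 + (-5)·τ' = +1.180340; +1.180340 ∉ [-0.8, 0.6) → out
#2 (1,8): internal coord 1 + (8)·τ' = -0.888544; -0.888544 ∉ [-0.8, 0.6) → out
#3 (-4,-13): internal coord -4 + (-13)·τ' = -0.931116; -0.931116 ∉ [-0.8, 0.6) → out
#4 (-5,-20): internal coord -5 + (-20)·τ' = -0.278640; -0.278640 ∈ [-0.8, 0.6) → IN Λ
#5 (18,-23): internal coord 18 + (-23)·τ' = +23.429563; +23.429563 ∉ [-0.8, 0.6) → out
#6 (2,20): internal coord 2 + (20)·τ' = -2.721360; -2.721360 ∉ [-0.8, 0.6) → out
#7 (22,9): internal coord 22 + (9)·τ' = +19.875388; +19.875388 ∉ [-0.8, 0.6) → out

4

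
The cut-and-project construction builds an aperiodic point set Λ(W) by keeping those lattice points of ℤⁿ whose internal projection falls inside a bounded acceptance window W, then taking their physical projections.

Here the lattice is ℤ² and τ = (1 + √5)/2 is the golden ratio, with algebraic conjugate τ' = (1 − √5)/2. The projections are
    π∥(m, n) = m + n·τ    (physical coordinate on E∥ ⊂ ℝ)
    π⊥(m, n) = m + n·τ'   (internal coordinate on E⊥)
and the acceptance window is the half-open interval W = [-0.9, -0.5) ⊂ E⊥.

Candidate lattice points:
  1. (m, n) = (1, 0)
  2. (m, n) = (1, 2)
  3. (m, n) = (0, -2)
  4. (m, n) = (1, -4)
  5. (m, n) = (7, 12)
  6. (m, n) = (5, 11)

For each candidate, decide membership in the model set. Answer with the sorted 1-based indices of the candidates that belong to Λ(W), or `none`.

none

Numerically τ ≈ 1.6180 and τ' = −1/τ ≈ -0.6180.
#1 (1,0): internal coord 1 + (0)·τ' = +1.0000; +1.0000 ∉ [-0.9, -0.5) → out
#2 (1,2): internal coord 1 + (2)·τ' = -0.2361; -0.2361 ∉ [-0.9, -0.5) → out
#3 (0,-2): internal coord 0 + (-2)·τ' = +1.2361; +1.2361 ∉ [-0.9, -0.5) → out
#4 (1,-4): internal coord 1 + (-4)·τ' = +3.4721; +3.4721 ∉ [-0.9, -0.5) → out
#5 (7,12): internal coord 7 + (12)·τ' = -0.4164; -0.4164 ∉ [-0.9, -0.5) → out
#6 (5,11): internal coord 5 + (11)·τ' = -1.7984; -1.7984 ∉ [-0.9, -0.5) → out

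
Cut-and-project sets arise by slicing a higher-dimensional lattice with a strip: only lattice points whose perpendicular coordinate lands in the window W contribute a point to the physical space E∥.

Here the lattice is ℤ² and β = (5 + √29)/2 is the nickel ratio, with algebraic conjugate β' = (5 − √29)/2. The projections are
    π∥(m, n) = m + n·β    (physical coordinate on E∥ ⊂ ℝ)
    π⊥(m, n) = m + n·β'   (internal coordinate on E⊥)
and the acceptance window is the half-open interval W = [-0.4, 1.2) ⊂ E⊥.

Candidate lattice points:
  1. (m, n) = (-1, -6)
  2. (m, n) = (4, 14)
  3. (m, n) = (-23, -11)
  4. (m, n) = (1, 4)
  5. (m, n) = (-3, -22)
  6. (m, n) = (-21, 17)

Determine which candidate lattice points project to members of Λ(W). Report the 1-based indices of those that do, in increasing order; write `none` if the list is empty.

1, 4

Numerically β ≈ 5.1926 and β' = −1/β ≈ -0.1926.
[1] lift (-1,-6): star map gives 0.1555; window check -0.4 ≤ 0.1555 < 1.2 is true → IN Λ
[2] lift (4,14): star map gives 1.3038; window check -0.4 ≤ 1.3038 < 1.2 is false → out
[3] lift (-23,-11): star map gives -20.8816; window check -0.4 ≤ -20.8816 < 1.2 is false → out
[4] lift (1,4): star map gives 0.2297; window check -0.4 ≤ 0.2297 < 1.2 is true → IN Λ
[5] lift (-3,-22): star map gives 1.2368; window check -0.4 ≤ 1.2368 < 1.2 is false → out
[6] lift (-21,17): star map gives -24.2739; window check -0.4 ≤ -24.2739 < 1.2 is false → out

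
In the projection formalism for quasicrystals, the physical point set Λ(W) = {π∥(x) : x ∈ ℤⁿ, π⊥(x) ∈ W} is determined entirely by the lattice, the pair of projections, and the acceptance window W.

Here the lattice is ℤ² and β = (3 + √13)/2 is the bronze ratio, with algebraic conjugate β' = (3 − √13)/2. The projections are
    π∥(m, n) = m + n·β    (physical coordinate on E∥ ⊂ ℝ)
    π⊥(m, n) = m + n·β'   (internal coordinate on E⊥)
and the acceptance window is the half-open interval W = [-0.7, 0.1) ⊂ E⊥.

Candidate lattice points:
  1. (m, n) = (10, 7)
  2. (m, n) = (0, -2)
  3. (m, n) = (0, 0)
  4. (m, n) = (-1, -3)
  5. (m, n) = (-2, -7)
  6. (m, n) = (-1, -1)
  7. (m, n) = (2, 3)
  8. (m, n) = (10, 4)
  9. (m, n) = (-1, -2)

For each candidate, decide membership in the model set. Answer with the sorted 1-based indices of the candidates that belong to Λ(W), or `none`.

3, 4, 6, 9

β' = (3−√13)/2 ≈ -0.3028.
[1] lift (10,7): star map gives 7.8806; window check -0.7 ≤ 7.8806 < 0.1 is false → out
[2] lift (0,-2): star map gives 0.6056; window check -0.7 ≤ 0.6056 < 0.1 is false → out
[3] lift (0,0): star map gives 0.0000; window check -0.7 ≤ 0.0000 < 0.1 is true → IN Λ
[4] lift (-1,-3): star map gives -0.0917; window check -0.7 ≤ -0.0917 < 0.1 is true → IN Λ
[5] lift (-2,-7): star map gives 0.1194; window check -0.7 ≤ 0.1194 < 0.1 is false → out
[6] lift (-1,-1): star map gives -0.6972; window check -0.7 ≤ -0.6972 < 0.1 is true → IN Λ
[7] lift (2,3): star map gives 1.0917; window check -0.7 ≤ 1.0917 < 0.1 is false → out
[8] lift (10,4): star map gives 8.7889; window check -0.7 ≤ 8.7889 < 0.1 is false → out
[9] lift (-1,-2): star map gives -0.3944; window check -0.7 ≤ -0.3944 < 0.1 is true → IN Λ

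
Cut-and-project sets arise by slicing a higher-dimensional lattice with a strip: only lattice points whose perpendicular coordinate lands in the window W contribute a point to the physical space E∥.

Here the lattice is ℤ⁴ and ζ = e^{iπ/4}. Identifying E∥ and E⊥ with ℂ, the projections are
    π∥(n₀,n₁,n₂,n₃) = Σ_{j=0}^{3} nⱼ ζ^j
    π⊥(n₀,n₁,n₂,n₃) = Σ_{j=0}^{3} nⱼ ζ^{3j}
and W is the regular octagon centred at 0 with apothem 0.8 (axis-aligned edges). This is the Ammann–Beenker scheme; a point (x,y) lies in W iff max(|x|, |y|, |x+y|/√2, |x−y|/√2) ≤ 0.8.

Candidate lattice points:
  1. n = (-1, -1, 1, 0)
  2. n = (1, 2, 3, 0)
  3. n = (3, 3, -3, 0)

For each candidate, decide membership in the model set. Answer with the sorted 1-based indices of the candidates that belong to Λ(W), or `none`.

none

With ζ = e^{iπ/4} the internal vectors are ζ^0,ζ^3,ζ^6,ζ^9.
candidate 1: n = (-1, -1, 1, 0) → π⊥ ≈ (-0.292893, -1.707107); max(|x|,|y|,|x±y|/√2) = 1.707107 > 0.8 ⇒ ∉ W
candidate 2: n = (1, 2, 3, 0) → π⊥ ≈ (-0.414214, -1.585786); max(|x|,|y|,|x±y|/√2) = 1.585786 > 0.8 ⇒ ∉ W
candidate 3: n = (3, 3, -3, 0) → π⊥ ≈ (+0.878680, +5.121320); max(|x|,|y|,|x±y|/√2) = 5.121320 > 0.8 ⇒ ∉ W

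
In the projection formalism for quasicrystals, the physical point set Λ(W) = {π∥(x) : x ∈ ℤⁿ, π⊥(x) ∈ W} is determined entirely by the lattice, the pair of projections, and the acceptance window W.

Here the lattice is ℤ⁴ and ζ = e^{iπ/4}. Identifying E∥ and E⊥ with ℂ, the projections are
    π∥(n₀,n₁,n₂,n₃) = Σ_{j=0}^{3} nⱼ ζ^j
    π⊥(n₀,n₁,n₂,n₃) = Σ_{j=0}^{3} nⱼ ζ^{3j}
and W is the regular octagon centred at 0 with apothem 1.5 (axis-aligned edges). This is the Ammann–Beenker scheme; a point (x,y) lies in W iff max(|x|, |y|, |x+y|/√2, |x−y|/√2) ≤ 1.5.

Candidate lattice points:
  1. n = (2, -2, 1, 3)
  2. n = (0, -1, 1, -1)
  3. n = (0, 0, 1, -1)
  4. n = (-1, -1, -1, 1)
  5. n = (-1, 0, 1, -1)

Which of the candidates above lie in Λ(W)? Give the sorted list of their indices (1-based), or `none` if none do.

With ζ = e^{iπ/4} the internal vectors are ζ^0,ζ^3,ζ^6,ζ^9.
candidate 1: n = (2, -2, 1, 3) → π⊥ ≈ (+5.535534, -0.292893); max(|x|,|y|,|x±y|/√2) = 5.535534 > 1.5 ⇒ ∉ W
candidate 2: n = (0, -1, 1, -1) → π⊥ ≈ (+0.000000, -2.414214); max(|x|,|y|,|x±y|/√2) = 2.414214 > 1.5 ⇒ ∉ W
candidate 3: n = (0, 0, 1, -1) → π⊥ ≈ (-0.707107, -1.707107); max(|x|,|y|,|x±y|/√2) = 1.707107 > 1.5 ⇒ ∉ W
candidate 4: n = (-1, -1, -1, 1) → π⊥ ≈ (+0.414214, +1.000000); max(|x|,|y|,|x±y|/√2) = 1.000000 ≤ 1.5 ⇒ ∈ W
candidate 5: n = (-1, 0, 1, -1) → π⊥ ≈ (-1.707107, -1.707107); max(|x|,|y|,|x±y|/√2) = 2.414214 > 1.5 ⇒ ∉ W

4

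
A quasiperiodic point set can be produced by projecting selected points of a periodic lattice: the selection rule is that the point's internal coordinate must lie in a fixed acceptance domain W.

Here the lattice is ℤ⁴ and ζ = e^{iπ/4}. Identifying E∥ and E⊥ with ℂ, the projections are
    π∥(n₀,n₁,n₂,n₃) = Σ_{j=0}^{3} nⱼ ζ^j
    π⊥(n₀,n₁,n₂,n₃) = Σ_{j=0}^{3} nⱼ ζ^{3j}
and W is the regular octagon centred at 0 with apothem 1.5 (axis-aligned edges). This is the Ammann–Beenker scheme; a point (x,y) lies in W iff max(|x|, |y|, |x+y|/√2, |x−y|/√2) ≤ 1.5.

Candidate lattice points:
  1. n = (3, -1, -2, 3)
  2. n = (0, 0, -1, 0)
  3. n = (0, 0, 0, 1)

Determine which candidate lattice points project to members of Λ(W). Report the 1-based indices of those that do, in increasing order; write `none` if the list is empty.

π⊥(n) = n₀ + n₁ζ³ + n₂ζ⁶ + n₃ζ⁹ where ζ = e^{iπ/4}.
candidate 1: n = (3, -1, -2, 3) → π⊥ ≈ (+5.8284, +3.4142); max(|x|,|y|,|x±y|/√2) = 6.5355 > 1.5 ⇒ ∉ W
candidate 2: n = (0, 0, -1, 0) → π⊥ ≈ (+0.0000, +1.0000); max(|x|,|y|,|x±y|/√2) = 1.0000 ≤ 1.5 ⇒ ∈ W
candidate 3: n = (0, 0, 0, 1) → π⊥ ≈ (+0.7071, +0.7071); max(|x|,|y|,|x±y|/√2) = 1.0000 ≤ 1.5 ⇒ ∈ W

2, 3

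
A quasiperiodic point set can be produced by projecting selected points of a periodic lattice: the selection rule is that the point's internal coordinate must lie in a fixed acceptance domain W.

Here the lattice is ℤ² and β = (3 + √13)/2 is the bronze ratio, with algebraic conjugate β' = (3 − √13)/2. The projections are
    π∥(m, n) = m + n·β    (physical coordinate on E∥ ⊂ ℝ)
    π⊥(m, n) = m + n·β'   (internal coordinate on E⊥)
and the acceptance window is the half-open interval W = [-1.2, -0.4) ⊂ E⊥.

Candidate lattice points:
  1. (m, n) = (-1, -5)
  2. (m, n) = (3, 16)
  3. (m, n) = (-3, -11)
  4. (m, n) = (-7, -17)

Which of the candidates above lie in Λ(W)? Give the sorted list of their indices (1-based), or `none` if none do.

none

Numerically β ≈ 3.302776 and β' = −1/β ≈ -0.302776.
candidate 1: (m,n)=(-1,-5) → π∥ = -1-5·β ≈ -17.513878, π⊥ = -1-5·β' ≈ 0.513878 ∉ [-1.2, -0.4) ⇒ out
candidate 2: (m,n)=(3,16) → π∥ = 3+16·β ≈ 55.844410, π⊥ = 3+16·β' ≈ -1.844410 ∉ [-1.2, -0.4) ⇒ out
candidate 3: (m,n)=(-3,-11) → π∥ = -3-11·β ≈ -39.330532, π⊥ = -3-11·β' ≈ 0.330532 ∉ [-1.2, -0.4) ⇒ out
candidate 4: (m,n)=(-7,-17) → π∥ = -7-17·β ≈ -63.147186, π⊥ = -7-17·β' ≈ -1.852814 ∉ [-1.2, -0.4) ⇒ out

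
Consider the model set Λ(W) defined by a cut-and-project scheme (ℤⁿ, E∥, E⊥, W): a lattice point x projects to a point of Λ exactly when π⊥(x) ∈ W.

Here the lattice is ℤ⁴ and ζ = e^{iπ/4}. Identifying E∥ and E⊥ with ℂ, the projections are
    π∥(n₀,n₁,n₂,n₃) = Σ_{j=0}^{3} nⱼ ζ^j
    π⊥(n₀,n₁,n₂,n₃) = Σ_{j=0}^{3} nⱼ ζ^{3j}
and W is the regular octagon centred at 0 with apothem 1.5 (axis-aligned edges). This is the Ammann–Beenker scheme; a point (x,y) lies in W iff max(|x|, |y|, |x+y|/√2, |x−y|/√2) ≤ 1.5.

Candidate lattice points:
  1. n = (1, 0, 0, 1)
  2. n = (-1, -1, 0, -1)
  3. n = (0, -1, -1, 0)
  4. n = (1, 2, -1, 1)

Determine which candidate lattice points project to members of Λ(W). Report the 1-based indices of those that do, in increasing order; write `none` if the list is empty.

3

Internal map: ζ^{3j} for j=0..3 gives (1,0), (−√2/2,√2/2), (0,−1), (√2/2,√2/2).
candidate 1: n = (1, 0, 0, 1) → π⊥ ≈ (+1.7071, +0.7071); max(|x|,|y|,|x±y|/√2) = 1.7071 > 1.5 ⇒ ∉ W
candidate 2: n = (-1, -1, 0, -1) → π⊥ ≈ (-1.0000, -1.4142); max(|x|,|y|,|x±y|/√2) = 1.7071 > 1.5 ⇒ ∉ W
candidate 3: n = (0, -1, -1, 0) → π⊥ ≈ (+0.7071, +0.2929); max(|x|,|y|,|x±y|/√2) = 0.7071 ≤ 1.5 ⇒ ∈ W
candidate 4: n = (1, 2, -1, 1) → π⊥ ≈ (+0.2929, +3.1213); max(|x|,|y|,|x±y|/√2) = 3.1213 > 1.5 ⇒ ∉ W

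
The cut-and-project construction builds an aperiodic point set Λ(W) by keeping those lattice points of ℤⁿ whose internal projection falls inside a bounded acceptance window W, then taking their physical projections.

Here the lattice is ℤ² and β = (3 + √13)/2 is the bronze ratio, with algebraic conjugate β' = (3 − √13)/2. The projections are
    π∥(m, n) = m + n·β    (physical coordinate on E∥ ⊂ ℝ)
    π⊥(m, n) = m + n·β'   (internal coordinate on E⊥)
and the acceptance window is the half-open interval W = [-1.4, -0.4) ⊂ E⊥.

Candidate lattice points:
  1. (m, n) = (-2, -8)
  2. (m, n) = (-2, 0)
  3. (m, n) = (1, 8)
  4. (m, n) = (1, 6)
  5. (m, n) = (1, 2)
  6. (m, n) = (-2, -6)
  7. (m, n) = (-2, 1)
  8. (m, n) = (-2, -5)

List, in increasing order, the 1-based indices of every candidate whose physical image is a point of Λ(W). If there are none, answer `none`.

Numerically β ≈ 3.302776 and β' = −1/β ≈ -0.302776.
#1 (-2,-8): internal coord -2 + (-8)·β' = +0.422205; +0.422205 ∉ [-1.4, -0.4) → out
#2 (-2,0): internal coord -2 + (0)·β' = -2.000000; -2.000000 ∉ [-1.4, -0.4) → out
#3 (1,8): internal coord 1 + (8)·β' = -1.422205; -1.422205 ∉ [-1.4, -0.4) → out
#4 (1,6): internal coord 1 + (6)·β' = -0.816654; -0.816654 ∈ [-1.4, -0.4) → IN Λ
#5 (1,2): internal coord 1 + (2)·β' = +0.394449; +0.394449 ∉ [-1.4, -0.4) → out
#6 (-2,-6): internal coord -2 + (-6)·β' = -0.183346; -0.183346 ∉ [-1.4, -0.4) → out
#7 (-2,1): internal coord -2 + (1)·β' = -2.302776; -2.302776 ∉ [-1.4, -0.4) → out
#8 (-2,-5): internal coord -2 + (-5)·β' = -0.486122; -0.486122 ∈ [-1.4, -0.4) → IN Λ

4, 8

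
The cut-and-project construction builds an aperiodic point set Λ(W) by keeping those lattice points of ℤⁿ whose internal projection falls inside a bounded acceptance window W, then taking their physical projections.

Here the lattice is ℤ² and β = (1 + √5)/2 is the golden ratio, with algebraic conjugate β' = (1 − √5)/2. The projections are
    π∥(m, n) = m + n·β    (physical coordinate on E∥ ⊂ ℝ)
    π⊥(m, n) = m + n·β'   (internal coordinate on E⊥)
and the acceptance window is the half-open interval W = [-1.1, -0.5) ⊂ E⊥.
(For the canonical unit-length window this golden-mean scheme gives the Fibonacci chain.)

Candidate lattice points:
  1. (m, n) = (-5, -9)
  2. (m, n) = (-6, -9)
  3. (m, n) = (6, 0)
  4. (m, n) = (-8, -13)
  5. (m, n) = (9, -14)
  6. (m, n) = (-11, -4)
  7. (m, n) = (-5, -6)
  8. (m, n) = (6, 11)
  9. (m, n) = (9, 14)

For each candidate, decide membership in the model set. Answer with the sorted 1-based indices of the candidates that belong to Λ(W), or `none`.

8

Compute β' = (1−√5)/2 = -0.6180, so π⊥(m,n) = m -0.6180·n.
#1 (-5,-9): internal coord -5 + (-9)·β' = +0.5623; +0.5623 ∉ [-1.1, -0.5) → out
#2 (-6,-9): internal coord -6 + (-9)·β' = -0.4377; -0.4377 ∉ [-1.1, -0.5) → out
#3 (6,0): internal coord 6 + (0)·β' = +6.0000; +6.0000 ∉ [-1.1, -0.5) → out
#4 (-8,-13): internal coord -8 + (-13)·β' = +0.0344; +0.0344 ∉ [-1.1, -0.5) → out
#5 (9,-14): internal coord 9 + (-14)·β' = +17.6525; +17.6525 ∉ [-1.1, -0.5) → out
#6 (-11,-4): internal coord -11 + (-4)·β' = -8.5279; -8.5279 ∉ [-1.1, -0.5) → out
#7 (-5,-6): internal coord -5 + (-6)·β' = -1.2918; -1.2918 ∉ [-1.1, -0.5) → out
#8 (6,11): internal coord 6 + (11)·β' = -0.7984; -0.7984 ∈ [-1.1, -0.5) → IN Λ
#9 (9,14): internal coord 9 + (14)·β' = +0.3475; +0.3475 ∉ [-1.1, -0.5) → out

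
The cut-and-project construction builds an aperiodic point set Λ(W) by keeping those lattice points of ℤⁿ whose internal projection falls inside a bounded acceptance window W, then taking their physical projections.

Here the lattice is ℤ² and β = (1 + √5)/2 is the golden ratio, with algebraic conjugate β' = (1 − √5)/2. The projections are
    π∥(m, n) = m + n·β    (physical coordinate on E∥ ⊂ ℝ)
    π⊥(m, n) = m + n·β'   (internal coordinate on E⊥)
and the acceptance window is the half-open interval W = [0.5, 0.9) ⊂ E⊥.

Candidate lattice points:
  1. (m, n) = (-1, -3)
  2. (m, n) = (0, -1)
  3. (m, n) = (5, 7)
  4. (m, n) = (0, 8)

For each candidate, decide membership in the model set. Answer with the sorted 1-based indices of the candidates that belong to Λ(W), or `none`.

Compute β' = (1−√5)/2 = -0.61803, so π⊥(m,n) = m -0.61803·n.
[1] lift (-1,-3): star map gives 0.85410; window check 0.5 ≤ 0.85410 < 0.9 is true → IN Λ
[2] lift (0,-1): star map gives 0.61803; window check 0.5 ≤ 0.61803 < 0.9 is true → IN Λ
[3] lift (5,7): star map gives 0.67376; window check 0.5 ≤ 0.67376 < 0.9 is true → IN Λ
[4] lift (0,8): star map gives -4.94427; window check 0.5 ≤ -4.94427 < 0.9 is false → out

1, 2, 3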